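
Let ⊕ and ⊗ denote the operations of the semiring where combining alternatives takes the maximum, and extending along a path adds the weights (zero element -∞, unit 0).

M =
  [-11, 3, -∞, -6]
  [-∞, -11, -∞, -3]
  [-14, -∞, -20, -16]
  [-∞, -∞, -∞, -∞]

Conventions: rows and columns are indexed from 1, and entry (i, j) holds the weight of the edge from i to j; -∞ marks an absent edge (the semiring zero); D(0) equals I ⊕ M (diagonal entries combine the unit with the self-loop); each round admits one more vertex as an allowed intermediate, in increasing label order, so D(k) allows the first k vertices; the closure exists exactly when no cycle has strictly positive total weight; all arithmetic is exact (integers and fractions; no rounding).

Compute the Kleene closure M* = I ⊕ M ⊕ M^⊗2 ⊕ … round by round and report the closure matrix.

D(0):
  [0, 3, -∞, -6]
  [-∞, 0, -∞, -3]
  [-14, -∞, 0, -16]
  [-∞, -∞, -∞, 0]
D(1):
  [0, 3, -∞, -6]
  [-∞, 0, -∞, -3]
  [-14, -11, 0, -16]
  [-∞, -∞, -∞, 0]
D(2):
  [0, 3, -∞, 0]
  [-∞, 0, -∞, -3]
  [-14, -11, 0, -14]
  [-∞, -∞, -∞, 0]
D(3):
  [0, 3, -∞, 0]
  [-∞, 0, -∞, -3]
  [-14, -11, 0, -14]
  [-∞, -∞, -∞, 0]
D(4):
  [0, 3, -∞, 0]
  [-∞, 0, -∞, -3]
  [-14, -11, 0, -14]
  [-∞, -∞, -∞, 0]
Answer: M* = [[0, 3, -∞, 0], [-∞, 0, -∞, -3], [-14, -11, 0, -14], [-∞, -∞, -∞, 0]]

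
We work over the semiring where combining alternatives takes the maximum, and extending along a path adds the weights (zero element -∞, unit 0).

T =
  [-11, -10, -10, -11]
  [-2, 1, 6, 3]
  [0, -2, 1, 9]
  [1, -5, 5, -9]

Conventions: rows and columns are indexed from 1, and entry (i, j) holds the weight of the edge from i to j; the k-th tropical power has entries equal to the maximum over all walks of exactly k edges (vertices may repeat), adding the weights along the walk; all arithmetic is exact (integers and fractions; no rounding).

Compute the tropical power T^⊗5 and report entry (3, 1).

T^⊗2:
  [-10, -9, -4, -1]
  [6, 4, 8, 15]
  [10, 4, 14, 10]
  [5, 3, 6, 14]
T^⊗3:
  [0, -6, 4, 5]
  [16, 10, 20, 17]
  [14, 12, 15, 23]
  [15, 9, 19, 15]
T^⊗4:
  [6, 2, 10, 13]
  [20, 18, 22, 29]
  [24, 18, 28, 24]
  [19, 17, 20, 28]
T^⊗5:
  [14, 8, 18, 19]
  [30, 24, 34, 31]
  [28, 26, 29, 37]
  [29, 23, 33, 29]
Key observation: the optimum is the walk 3->4->3->4->3->1, with weight 9 + 5 + 9 + 5 + 0 = 28.
Optimal value attained by: walk 3->4->3->4->3->1.
Answer: (T^⊗5)[3][1] = 28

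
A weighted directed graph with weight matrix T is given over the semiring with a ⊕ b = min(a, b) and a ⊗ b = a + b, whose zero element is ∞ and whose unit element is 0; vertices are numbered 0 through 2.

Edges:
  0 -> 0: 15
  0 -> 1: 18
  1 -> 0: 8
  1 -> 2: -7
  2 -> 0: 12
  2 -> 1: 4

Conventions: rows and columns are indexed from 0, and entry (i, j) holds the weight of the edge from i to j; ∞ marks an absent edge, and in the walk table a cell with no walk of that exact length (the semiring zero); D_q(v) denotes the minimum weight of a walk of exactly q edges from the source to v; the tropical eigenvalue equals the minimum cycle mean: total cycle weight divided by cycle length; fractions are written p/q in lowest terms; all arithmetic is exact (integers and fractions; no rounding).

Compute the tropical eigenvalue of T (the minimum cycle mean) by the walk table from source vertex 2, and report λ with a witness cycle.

q=0: [∞, ∞, 0]
q=1: [12, 4, ∞]
q=2: [12, 30, -3]
q=3: [9, 1, 23]
Optimal cycle mean attained by: cycle 1->2->1, total (-7) + 4, length 2.
Answer: λ = -3/2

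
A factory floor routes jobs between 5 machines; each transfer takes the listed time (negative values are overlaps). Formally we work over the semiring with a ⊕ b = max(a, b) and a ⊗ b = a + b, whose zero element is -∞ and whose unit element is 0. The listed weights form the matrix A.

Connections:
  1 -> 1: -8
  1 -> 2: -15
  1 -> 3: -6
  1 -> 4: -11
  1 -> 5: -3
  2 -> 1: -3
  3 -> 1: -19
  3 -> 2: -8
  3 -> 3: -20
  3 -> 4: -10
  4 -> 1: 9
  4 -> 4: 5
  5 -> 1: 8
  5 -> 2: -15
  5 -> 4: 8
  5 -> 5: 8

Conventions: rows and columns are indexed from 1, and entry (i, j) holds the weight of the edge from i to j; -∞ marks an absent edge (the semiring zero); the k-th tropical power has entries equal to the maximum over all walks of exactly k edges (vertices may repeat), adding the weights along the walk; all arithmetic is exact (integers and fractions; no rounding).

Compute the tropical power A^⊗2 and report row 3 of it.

A^⊗2:
  [5, -14, -14, 5, 5]
  [-11, -18, -9, -14, -6]
  [-1, -28, -25, -5, -22]
  [14, -6, 3, 10, 6]
  [17, -7, 2, 16, 16]
Answer: row 3 of A^⊗2 = [-1, -28, -25, -5, -22]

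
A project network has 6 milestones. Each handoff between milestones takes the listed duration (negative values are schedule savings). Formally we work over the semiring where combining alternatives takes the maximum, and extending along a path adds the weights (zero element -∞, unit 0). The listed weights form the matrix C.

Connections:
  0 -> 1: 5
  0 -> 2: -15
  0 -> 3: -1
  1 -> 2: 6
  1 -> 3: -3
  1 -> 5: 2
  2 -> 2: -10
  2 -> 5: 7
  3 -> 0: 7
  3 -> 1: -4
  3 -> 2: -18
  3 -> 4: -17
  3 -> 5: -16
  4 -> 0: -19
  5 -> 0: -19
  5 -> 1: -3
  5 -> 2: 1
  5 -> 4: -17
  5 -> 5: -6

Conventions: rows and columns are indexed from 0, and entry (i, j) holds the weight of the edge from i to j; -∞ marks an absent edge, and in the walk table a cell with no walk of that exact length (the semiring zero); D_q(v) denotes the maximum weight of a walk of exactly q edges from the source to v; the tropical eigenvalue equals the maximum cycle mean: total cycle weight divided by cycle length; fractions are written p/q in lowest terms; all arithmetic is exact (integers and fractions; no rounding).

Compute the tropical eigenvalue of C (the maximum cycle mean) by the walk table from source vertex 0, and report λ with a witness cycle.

q=0: [0, -∞, -∞, -∞, -∞, -∞]
q=1: [-∞, 5, -15, -1, -∞, -∞]
q=2: [6, -5, 11, 2, -18, 7]
q=3: [9, 11, 8, 5, -10, 18]
q=4: [12, 15, 19, 8, 1, 15]
q=5: [15, 17, 21, 12, -2, 26]
q=6: [19, 23, 27, 14, 9, 28]
Optimal cycle mean attained by: cycle 2->5->2, total 7 + 1, length 2.
Answer: λ = 4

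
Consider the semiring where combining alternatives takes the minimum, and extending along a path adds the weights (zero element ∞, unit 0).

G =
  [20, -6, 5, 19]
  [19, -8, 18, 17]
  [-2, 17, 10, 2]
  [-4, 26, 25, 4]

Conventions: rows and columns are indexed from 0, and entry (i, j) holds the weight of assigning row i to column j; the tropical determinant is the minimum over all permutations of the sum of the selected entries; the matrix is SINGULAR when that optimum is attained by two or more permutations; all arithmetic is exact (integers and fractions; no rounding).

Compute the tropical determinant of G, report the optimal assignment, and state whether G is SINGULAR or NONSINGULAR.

σ = (0, 1, 2, 3): 20 + (-8) + 10 + 4 = 26
σ = (0, 1, 3, 2): 20 + (-8) + 2 + 25 = 39
σ = (0, 2, 1, 3): 20 + 18 + 17 + 4 = 59
σ = (0, 2, 3, 1): 20 + 18 + 2 + 26 = 66
σ = (0, 3, 1, 2): 20 + 17 + 17 + 25 = 79
σ = (0, 3, 2, 1): 20 + 17 + 10 + 26 = 73
σ = (1, 0, 2, 3): (-6) + 19 + 10 + 4 = 27
σ = (1, 0, 3, 2): (-6) + 19 + 2 + 25 = 40
σ = (1, 2, 0, 3): (-6) + 18 + (-2) + 4 = 14
σ = (1, 2, 3, 0): (-6) + 18 + 2 + (-4) = 10
σ = (1, 3, 0, 2): (-6) + 17 + (-2) + 25 = 34
σ = (1, 3, 2, 0): (-6) + 17 + 10 + (-4) = 17
σ = (2, 0, 1, 3): 5 + 19 + 17 + 4 = 45
σ = (2, 0, 3, 1): 5 + 19 + 2 + 26 = 52
σ = (2, 1, 0, 3): 5 + (-8) + (-2) + 4 = -1
σ = (2, 1, 3, 0): 5 + (-8) + 2 + (-4) = -5
σ = (2, 3, 0, 1): 5 + 17 + (-2) + 26 = 46
σ = (2, 3, 1, 0): 5 + 17 + 17 + (-4) = 35
σ = (3, 0, 1, 2): 19 + 19 + 17 + 25 = 80
σ = (3, 0, 2, 1): 19 + 19 + 10 + 26 = 74
σ = (3, 1, 0, 2): 19 + (-8) + (-2) + 25 = 34
σ = (3, 1, 2, 0): 19 + (-8) + 10 + (-4) = 17
σ = (3, 2, 0, 1): 19 + 18 + (-2) + 26 = 61
σ = (3, 2, 1, 0): 19 + 18 + 17 + (-4) = 50
Optimal value attained by: σ = (2, 1, 3, 0).
Answer: det⊕(G) = -5; verdict: NONSINGULAR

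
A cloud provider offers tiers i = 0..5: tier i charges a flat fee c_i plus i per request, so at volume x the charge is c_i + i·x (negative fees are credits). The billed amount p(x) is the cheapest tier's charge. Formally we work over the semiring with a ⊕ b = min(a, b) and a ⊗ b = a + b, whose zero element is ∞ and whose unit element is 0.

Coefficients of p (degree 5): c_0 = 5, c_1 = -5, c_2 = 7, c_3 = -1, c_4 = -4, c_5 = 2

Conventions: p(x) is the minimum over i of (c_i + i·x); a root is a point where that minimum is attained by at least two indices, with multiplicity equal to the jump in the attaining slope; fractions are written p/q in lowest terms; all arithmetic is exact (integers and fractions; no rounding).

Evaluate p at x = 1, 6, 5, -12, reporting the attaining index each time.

p(1) = min(5+0·1=5, -5+1·1=-4, 7+2·1=9, -1+3·1=2, -4+4·1=0, 2+5·1=7) = -4 (attained by i=1)
p(6) = min(5+0·6=5, -5+1·6=1, 7+2·6=19, -1+3·6=17, -4+4·6=20, 2+5·6=32) = 1 (attained by i=1)
p(5) = min(5+0·5=5, -5+1·5=0, 7+2·5=17, -1+3·5=14, -4+4·5=16, 2+5·5=27) = 0 (attained by i=1)
p(-12) = min(5+0·(-12)=5, -5+1·(-12)=-17, 7+2·(-12)=-17, -1+3·(-12)=-37, -4+4·(-12)=-52, 2+5·(-12)=-58) = -58 (attained by i=5)
Answer: p(1) = -4; p(6) = 1; p(5) = 0; p(-12) = -58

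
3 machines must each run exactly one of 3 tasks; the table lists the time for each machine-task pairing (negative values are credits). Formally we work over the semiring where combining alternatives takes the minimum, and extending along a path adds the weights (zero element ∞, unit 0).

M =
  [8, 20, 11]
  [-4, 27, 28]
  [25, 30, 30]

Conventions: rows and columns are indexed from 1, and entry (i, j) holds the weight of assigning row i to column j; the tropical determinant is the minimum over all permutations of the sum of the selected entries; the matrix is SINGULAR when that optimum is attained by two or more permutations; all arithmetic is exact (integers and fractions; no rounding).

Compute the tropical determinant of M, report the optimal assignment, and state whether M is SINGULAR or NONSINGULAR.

σ = (1, 2, 3): 8 + 27 + 30 = 65
σ = (1, 3, 2): 8 + 28 + 30 = 66
σ = (2, 1, 3): 20 + (-4) + 30 = 46
σ = (2, 3, 1): 20 + 28 + 25 = 73
σ = (3, 1, 2): 11 + (-4) + 30 = 37
σ = (3, 2, 1): 11 + 27 + 25 = 63
Optimal value attained by: σ = (3, 1, 2).
Answer: det⊕(M) = 37; verdict: NONSINGULAR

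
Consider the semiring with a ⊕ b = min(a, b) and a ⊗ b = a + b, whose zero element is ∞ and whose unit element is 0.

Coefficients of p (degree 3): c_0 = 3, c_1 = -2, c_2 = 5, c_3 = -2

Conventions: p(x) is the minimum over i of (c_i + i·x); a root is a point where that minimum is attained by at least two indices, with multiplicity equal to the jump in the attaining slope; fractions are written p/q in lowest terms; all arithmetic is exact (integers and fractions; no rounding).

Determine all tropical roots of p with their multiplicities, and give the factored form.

hull edge (i=0, c=3) to (i=1, c=-2): slope -5, span 1
hull edge (i=1, c=-2) to (i=3, c=-2): slope 0, span 2
Factored form: p(x) = -2 ⊗ (x ⊕ 0) ⊗ (x ⊕ 0) ⊗ (x ⊕ 5)
Answer: roots = 0 (mult 2), 5 (mult 1)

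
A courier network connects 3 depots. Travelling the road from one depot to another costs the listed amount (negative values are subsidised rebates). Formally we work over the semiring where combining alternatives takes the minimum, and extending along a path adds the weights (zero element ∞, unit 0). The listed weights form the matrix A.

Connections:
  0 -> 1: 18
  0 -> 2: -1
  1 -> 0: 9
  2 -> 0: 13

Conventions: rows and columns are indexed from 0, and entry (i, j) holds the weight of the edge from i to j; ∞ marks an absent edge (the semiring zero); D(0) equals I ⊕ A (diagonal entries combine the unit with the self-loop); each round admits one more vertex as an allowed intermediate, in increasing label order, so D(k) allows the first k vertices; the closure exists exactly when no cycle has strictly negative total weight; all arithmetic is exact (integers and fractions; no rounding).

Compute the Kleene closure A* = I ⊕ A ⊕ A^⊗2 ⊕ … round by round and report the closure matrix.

D(0):
  [0, 18, -1]
  [9, 0, ∞]
  [13, ∞, 0]
D(1):
  [0, 18, -1]
  [9, 0, 8]
  [13, 31, 0]
D(2):
  [0, 18, -1]
  [9, 0, 8]
  [13, 31, 0]
D(3):
  [0, 18, -1]
  [9, 0, 8]
  [13, 31, 0]
Answer: A* = [[0, 18, -1], [9, 0, 8], [13, 31, 0]]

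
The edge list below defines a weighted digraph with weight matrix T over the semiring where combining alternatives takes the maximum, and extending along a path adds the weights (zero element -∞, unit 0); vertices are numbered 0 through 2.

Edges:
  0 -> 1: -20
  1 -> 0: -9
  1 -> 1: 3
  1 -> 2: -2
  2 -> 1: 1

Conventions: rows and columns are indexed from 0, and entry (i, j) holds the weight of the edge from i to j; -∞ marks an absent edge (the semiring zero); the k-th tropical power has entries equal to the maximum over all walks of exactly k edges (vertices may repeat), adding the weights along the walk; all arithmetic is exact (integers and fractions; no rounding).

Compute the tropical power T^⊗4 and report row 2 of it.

T^⊗2:
  [-29, -17, -22]
  [-6, 6, 1]
  [-8, 4, -1]
T^⊗3:
  [-26, -14, -19]
  [-3, 9, 4]
  [-5, 7, 2]
T^⊗4:
  [-23, -11, -16]
  [0, 12, 7]
  [-2, 10, 5]
Answer: row 2 of T^⊗4 = [-2, 10, 5]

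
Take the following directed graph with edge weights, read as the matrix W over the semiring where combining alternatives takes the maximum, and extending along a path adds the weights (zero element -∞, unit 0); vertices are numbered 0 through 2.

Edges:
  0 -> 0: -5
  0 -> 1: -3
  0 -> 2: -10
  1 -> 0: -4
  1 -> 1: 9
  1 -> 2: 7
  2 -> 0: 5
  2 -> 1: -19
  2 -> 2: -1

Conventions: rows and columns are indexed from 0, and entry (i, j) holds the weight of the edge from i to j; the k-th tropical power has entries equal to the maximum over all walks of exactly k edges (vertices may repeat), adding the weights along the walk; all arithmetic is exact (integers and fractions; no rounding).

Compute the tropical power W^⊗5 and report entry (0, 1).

W^⊗2:
  [-5, 6, 4]
  [12, 18, 16]
  [4, 2, -2]
W^⊗3:
  [9, 15, 13]
  [21, 27, 25]
  [3, 11, 9]
W^⊗4:
  [18, 24, 22]
  [30, 36, 34]
  [14, 20, 18]
W^⊗5:
  [27, 33, 31]
  [39, 45, 43]
  [23, 29, 27]
Key observation: the optimum is the walk 0->1->1->1->1->1, with weight (-3) + 9 + 9 + 9 + 9 = 33.
Optimal value attained by: walk 0->1->1->1->1->1.
Answer: (W^⊗5)[0][1] = 33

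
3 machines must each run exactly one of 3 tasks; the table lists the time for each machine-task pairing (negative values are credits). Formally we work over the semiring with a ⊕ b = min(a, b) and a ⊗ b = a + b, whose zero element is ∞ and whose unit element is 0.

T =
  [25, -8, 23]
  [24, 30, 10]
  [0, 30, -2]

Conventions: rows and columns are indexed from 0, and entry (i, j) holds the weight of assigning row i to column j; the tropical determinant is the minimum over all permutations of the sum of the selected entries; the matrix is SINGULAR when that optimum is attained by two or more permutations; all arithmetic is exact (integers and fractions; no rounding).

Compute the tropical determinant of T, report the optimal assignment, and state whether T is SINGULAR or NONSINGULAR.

σ = (0, 1, 2): 25 + 30 + (-2) = 53
σ = (0, 2, 1): 25 + 10 + 30 = 65
σ = (1, 0, 2): (-8) + 24 + (-2) = 14
σ = (1, 2, 0): (-8) + 10 + 0 = 2
σ = (2, 0, 1): 23 + 24 + 30 = 77
σ = (2, 1, 0): 23 + 30 + 0 = 53
Optimal value attained by: σ = (1, 2, 0).
Answer: det⊕(T) = 2; verdict: NONSINGULAR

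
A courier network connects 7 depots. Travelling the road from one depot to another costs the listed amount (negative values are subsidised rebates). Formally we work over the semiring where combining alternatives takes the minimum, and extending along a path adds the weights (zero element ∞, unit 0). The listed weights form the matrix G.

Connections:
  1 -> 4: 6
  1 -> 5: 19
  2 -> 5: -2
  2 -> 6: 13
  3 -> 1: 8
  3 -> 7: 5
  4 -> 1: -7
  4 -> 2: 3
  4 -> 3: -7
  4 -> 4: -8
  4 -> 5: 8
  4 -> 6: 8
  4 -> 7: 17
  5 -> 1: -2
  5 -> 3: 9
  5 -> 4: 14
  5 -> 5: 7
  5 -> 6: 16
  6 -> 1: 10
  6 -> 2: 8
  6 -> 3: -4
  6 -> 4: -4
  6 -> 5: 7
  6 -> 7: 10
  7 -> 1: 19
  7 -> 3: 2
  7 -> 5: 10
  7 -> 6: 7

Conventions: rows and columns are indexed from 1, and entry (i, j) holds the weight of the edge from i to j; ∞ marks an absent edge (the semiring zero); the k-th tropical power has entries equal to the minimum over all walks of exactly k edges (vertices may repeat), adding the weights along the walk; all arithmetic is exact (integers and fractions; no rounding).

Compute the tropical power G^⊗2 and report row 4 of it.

G^⊗2:
  [-1, 9, -1, -2, 14, 14, 23]
  [-4, 21, 7, 9, 5, 14, 23]
  [24, ∞, 7, 14, 15, 12, ∞]
  [-15, -5, -15, -16, 0, 0, -2]
  [5, 17, 7, 4, 14, 22, 14]
  [-11, -1, -11, -12, 4, 4, 1]
  [8, 15, 3, 3, 14, 26, 7]
Answer: row 4 of G^⊗2 = [-15, -5, -15, -16, 0, 0, -2]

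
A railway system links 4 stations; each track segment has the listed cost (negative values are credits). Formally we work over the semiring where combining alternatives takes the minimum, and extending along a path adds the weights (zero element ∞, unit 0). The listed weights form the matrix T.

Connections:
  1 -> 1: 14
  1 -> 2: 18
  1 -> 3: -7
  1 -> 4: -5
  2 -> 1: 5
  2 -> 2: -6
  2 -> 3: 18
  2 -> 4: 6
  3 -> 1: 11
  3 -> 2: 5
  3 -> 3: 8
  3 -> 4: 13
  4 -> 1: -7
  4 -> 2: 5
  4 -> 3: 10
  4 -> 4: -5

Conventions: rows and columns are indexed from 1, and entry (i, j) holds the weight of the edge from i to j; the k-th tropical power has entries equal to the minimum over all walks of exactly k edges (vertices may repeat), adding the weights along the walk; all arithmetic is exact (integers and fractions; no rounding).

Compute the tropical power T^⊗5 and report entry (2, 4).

T^⊗2:
  [-12, -2, 1, -10]
  [-1, -12, -2, 0]
  [6, -1, 4, 6]
  [-12, -1, -14, -12]
T^⊗3:
  [-17, -8, -19, -17]
  [-7, -18, -8, -6]
  [-1, -7, -1, 1]
  [-19, -9, -19, -17]
T^⊗4:
  [-24, -14, -24, -22]
  [-13, -24, -14, -12]
  [-6, -13, -8, -6]
  [-24, -15, -26, -24]
T^⊗5:
  [-29, -20, -31, -29]
  [-19, -30, -20, -18]
  [-13, -19, -13, -11]
  [-31, -21, -31, -29]
Key observation: the optimum is the walk 2->2->1->4->1->4, with weight (-6) + 5 + (-5) + (-7) + (-5) = -18.
Optimal value attained by: walk 2->2->1->4->1->4.
Answer: (T^⊗5)[2][4] = -18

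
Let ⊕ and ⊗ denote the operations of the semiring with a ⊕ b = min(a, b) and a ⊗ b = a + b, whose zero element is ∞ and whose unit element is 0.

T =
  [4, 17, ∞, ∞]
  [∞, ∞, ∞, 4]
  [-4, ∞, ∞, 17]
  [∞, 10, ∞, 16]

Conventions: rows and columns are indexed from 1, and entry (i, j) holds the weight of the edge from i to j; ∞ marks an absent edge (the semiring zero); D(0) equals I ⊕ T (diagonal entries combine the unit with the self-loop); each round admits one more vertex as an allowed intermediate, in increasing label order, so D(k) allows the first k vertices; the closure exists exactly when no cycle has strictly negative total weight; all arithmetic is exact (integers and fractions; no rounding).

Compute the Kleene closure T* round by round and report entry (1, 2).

D(0):
  [0, 17, ∞, ∞]
  [∞, 0, ∞, 4]
  [-4, ∞, 0, 17]
  [∞, 10, ∞, 0]
D(1):
  [0, 17, ∞, ∞]
  [∞, 0, ∞, 4]
  [-4, 13, 0, 17]
  [∞, 10, ∞, 0]
D(2):
  [0, 17, ∞, 21]
  [∞, 0, ∞, 4]
  [-4, 13, 0, 17]
  [∞, 10, ∞, 0]
D(3):
  [0, 17, ∞, 21]
  [∞, 0, ∞, 4]
  [-4, 13, 0, 17]
  [∞, 10, ∞, 0]
D(4):
  [0, 17, ∞, 21]
  [∞, 0, ∞, 4]
  [-4, 13, 0, 17]
  [∞, 10, ∞, 0]
Answer: T*[1][2] = 17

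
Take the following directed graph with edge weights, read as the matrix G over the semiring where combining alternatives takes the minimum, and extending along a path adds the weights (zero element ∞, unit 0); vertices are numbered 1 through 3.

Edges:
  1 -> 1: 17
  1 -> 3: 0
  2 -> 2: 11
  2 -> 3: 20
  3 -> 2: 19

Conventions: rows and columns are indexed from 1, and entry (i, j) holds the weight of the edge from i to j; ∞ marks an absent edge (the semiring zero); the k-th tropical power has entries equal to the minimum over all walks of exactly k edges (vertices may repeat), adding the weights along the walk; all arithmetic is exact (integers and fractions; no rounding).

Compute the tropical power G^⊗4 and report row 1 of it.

G^⊗2:
  [34, 19, 17]
  [∞, 22, 31]
  [∞, 30, 39]
G^⊗3:
  [51, 30, 34]
  [∞, 33, 42]
  [∞, 41, 50]
G^⊗4:
  [68, 41, 50]
  [∞, 44, 53]
  [∞, 52, 61]
Answer: row 1 of G^⊗4 = [68, 41, 50]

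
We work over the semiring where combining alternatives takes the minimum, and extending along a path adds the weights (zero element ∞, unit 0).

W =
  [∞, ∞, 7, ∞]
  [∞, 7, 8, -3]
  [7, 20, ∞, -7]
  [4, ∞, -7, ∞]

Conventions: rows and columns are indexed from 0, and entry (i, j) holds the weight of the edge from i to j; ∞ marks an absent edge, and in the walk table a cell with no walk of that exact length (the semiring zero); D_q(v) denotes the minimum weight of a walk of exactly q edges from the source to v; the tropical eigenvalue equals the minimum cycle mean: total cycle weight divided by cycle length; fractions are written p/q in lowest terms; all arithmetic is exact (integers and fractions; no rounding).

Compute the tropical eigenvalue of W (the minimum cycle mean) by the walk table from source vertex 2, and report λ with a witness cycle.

q=0: [∞, ∞, 0, ∞]
q=1: [7, 20, ∞, -7]
q=2: [-3, 27, -14, 17]
q=3: [-7, 6, 4, -21]
q=4: [-17, 13, -28, -3]
Optimal cycle mean attained by: cycle 2->3->2, total (-7) + (-7), length 2.
Answer: λ = -7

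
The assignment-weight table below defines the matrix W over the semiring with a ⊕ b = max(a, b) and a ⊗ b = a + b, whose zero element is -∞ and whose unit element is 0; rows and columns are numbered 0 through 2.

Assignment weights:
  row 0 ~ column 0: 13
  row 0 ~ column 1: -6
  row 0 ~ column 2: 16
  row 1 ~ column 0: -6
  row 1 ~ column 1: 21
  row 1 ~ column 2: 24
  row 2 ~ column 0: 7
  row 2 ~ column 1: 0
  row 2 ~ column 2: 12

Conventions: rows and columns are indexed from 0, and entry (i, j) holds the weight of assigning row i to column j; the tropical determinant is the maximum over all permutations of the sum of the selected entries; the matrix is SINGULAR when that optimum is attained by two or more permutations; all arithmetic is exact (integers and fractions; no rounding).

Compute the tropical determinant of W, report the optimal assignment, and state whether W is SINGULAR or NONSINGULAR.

σ = (0, 1, 2): 13 + 21 + 12 = 46
σ = (0, 2, 1): 13 + 24 + 0 = 37
σ = (1, 0, 2): (-6) + (-6) + 12 = 0
σ = (1, 2, 0): (-6) + 24 + 7 = 25
σ = (2, 0, 1): 16 + (-6) + 0 = 10
σ = (2, 1, 0): 16 + 21 + 7 = 44
Optimal value attained by: σ = (0, 1, 2).
Answer: det⊕(W) = 46; verdict: NONSINGULAR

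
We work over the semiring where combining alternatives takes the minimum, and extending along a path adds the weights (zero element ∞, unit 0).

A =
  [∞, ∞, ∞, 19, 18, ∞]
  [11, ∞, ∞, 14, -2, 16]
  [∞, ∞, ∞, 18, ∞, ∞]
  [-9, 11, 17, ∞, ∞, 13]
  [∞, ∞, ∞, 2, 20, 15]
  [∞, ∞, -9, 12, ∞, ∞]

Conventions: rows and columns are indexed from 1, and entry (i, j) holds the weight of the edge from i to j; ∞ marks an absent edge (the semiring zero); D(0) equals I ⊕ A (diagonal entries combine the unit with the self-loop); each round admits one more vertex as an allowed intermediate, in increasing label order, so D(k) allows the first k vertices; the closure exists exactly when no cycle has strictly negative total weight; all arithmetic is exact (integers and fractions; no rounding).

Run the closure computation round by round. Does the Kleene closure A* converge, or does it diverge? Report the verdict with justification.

D(0):
  [0, ∞, ∞, 19, 18, ∞]
  [11, 0, ∞, 14, -2, 16]
  [∞, ∞, 0, 18, ∞, ∞]
  [-9, 11, 17, 0, ∞, 13]
  [∞, ∞, ∞, 2, 0, 15]
  [∞, ∞, -9, 12, ∞, 0]
D(1):
  [0, ∞, ∞, 19, 18, ∞]
  [11, 0, ∞, 14, -2, 16]
  [∞, ∞, 0, 18, ∞, ∞]
  [-9, 11, 17, 0, 9, 13]
  [∞, ∞, ∞, 2, 0, 15]
  [∞, ∞, -9, 12, ∞, 0]
D(2):
  [0, ∞, ∞, 19, 18, ∞]
  [11, 0, ∞, 14, -2, 16]
  [∞, ∞, 0, 18, ∞, ∞]
  [-9, 11, 17, 0, 9, 13]
  [∞, ∞, ∞, 2, 0, 15]
  [∞, ∞, -9, 12, ∞, 0]
D(3):
  [0, ∞, ∞, 19, 18, ∞]
  [11, 0, ∞, 14, -2, 16]
  [∞, ∞, 0, 18, ∞, ∞]
  [-9, 11, 17, 0, 9, 13]
  [∞, ∞, ∞, 2, 0, 15]
  [∞, ∞, -9, 9, ∞, 0]
D(4):
  [0, 30, 36, 19, 18, 32]
  [5, 0, 31, 14, -2, 16]
  [9, 29, 0, 18, 27, 31]
  [-9, 11, 17, 0, 9, 13]
  [-7, 13, 19, 2, 0, 15]
  [0, 20, -9, 9, 18, 0]
D(5):
  [0, 30, 36, 19, 18, 32]
  [-9, 0, 17, 0, -2, 13]
  [9, 29, 0, 18, 27, 31]
  [-9, 11, 17, 0, 9, 13]
  [-7, 13, 19, 2, 0, 15]
  [0, 20, -9, 9, 18, 0]
D(6):
  [0, 30, 23, 19, 18, 32]
  [-9, 0, 4, 0, -2, 13]
  [9, 29, 0, 18, 27, 31]
  [-9, 11, 4, 0, 9, 13]
  [-7, 13, 6, 2, 0, 15]
  [0, 20, -9, 9, 18, 0]
Key observation: every diagonal entry stays at the unit through all rounds, so no improving cycle exists.
Answer: CONVERGES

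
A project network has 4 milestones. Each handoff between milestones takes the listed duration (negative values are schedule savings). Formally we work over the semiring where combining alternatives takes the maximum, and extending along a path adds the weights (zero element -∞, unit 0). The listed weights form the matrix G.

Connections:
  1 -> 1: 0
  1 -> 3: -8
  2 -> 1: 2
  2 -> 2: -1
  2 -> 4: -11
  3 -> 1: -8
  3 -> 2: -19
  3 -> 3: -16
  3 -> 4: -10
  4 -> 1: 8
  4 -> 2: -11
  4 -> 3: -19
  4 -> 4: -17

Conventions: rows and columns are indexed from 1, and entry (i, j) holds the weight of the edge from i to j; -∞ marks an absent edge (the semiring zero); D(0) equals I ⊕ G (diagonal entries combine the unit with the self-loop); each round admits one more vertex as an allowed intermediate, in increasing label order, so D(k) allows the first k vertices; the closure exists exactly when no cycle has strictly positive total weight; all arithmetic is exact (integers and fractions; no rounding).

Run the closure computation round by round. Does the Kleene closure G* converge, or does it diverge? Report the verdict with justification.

D(0):
  [0, -∞, -8, -∞]
  [2, 0, -∞, -11]
  [-8, -19, 0, -10]
  [8, -11, -19, 0]
D(1):
  [0, -∞, -8, -∞]
  [2, 0, -6, -11]
  [-8, -19, 0, -10]
  [8, -11, 0, 0]
D(2):
  [0, -∞, -8, -∞]
  [2, 0, -6, -11]
  [-8, -19, 0, -10]
  [8, -11, 0, 0]
D(3):
  [0, -27, -8, -18]
  [2, 0, -6, -11]
  [-8, -19, 0, -10]
  [8, -11, 0, 0]
D(4):
  [0, -27, -8, -18]
  [2, 0, -6, -11]
  [-2, -19, 0, -10]
  [8, -11, 0, 0]
Key observation: every diagonal entry stays at the unit through all rounds, so no improving cycle exists.
Answer: CONVERGES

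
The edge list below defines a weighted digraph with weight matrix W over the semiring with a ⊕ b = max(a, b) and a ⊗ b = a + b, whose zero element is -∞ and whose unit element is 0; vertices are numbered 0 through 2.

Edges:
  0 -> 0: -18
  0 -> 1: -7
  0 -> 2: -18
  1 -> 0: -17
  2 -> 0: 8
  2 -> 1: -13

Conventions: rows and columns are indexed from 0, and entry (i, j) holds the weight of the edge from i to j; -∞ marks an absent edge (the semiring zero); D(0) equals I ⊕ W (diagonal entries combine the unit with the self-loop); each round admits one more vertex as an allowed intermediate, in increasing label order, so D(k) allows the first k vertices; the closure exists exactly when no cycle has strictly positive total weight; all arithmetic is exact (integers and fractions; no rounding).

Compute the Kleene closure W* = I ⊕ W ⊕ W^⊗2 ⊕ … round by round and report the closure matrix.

D(0):
  [0, -7, -18]
  [-17, 0, -∞]
  [8, -13, 0]
D(1):
  [0, -7, -18]
  [-17, 0, -35]
  [8, 1, 0]
D(2):
  [0, -7, -18]
  [-17, 0, -35]
  [8, 1, 0]
D(3):
  [0, -7, -18]
  [-17, 0, -35]
  [8, 1, 0]
Answer: W* = [[0, -7, -18], [-17, 0, -35], [8, 1, 0]]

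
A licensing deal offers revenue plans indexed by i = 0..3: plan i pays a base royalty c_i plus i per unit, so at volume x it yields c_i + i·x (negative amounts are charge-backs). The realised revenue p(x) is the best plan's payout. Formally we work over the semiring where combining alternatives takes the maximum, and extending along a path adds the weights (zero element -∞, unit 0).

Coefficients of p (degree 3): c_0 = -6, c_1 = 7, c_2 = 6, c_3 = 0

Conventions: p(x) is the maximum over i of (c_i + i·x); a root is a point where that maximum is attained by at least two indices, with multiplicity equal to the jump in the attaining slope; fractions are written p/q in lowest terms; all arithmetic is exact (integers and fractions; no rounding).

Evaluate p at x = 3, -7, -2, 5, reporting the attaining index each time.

p(3) = max(-6+0·3=-6, 7+1·3=10, 6+2·3=12, 0+3·3=9) = 12 (attained by i=2)
p(-7) = max(-6+0·(-7)=-6, 7+1·(-7)=0, 6+2·(-7)=-8, 0+3·(-7)=-21) = 0 (attained by i=1)
p(-2) = max(-6+0·(-2)=-6, 7+1·(-2)=5, 6+2·(-2)=2, 0+3·(-2)=-6) = 5 (attained by i=1)
p(5) = max(-6+0·5=-6, 7+1·5=12, 6+2·5=16, 0+3·5=15) = 16 (attained by i=2)
Answer: p(3) = 12; p(-7) = 0; p(-2) = 5; p(5) = 16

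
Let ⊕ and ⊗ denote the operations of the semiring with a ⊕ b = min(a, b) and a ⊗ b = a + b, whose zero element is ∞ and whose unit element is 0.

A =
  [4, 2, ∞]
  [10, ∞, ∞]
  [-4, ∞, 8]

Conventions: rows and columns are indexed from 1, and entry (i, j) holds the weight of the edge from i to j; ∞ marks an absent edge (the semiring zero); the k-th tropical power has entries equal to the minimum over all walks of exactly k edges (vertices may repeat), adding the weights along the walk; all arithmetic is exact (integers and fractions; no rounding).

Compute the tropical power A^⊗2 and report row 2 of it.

A^⊗2:
  [8, 6, ∞]
  [14, 12, ∞]
  [0, -2, 16]
Answer: row 2 of A^⊗2 = [14, 12, ∞]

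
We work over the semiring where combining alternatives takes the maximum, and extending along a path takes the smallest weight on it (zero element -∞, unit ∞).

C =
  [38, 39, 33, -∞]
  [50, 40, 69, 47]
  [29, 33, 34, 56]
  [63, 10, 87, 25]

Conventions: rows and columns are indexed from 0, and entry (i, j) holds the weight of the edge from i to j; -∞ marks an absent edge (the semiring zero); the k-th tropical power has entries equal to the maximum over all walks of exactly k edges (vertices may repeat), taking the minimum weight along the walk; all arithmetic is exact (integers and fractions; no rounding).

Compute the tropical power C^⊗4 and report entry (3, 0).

C^⊗2:
  [39, 39, 39, 39]
  [47, 40, 47, 56]
  [56, 33, 56, 34]
  [38, 39, 34, 56]
C^⊗3:
  [39, 39, 39, 39]
  [56, 40, 56, 47]
  [38, 39, 34, 56]
  [56, 39, 56, 39]
C^⊗4:
  [39, 39, 39, 39]
  [47, 40, 47, 56]
  [56, 39, 56, 39]
  [39, 39, 39, 56]
Key observation: the optimum is the walk 3->0->1->3->0, with weight 63 min 39 min 47 min 63 = 39.
Optimal value attained by: walk 3->0->1->3->0.
Answer: (C^⊗4)[3][0] = 39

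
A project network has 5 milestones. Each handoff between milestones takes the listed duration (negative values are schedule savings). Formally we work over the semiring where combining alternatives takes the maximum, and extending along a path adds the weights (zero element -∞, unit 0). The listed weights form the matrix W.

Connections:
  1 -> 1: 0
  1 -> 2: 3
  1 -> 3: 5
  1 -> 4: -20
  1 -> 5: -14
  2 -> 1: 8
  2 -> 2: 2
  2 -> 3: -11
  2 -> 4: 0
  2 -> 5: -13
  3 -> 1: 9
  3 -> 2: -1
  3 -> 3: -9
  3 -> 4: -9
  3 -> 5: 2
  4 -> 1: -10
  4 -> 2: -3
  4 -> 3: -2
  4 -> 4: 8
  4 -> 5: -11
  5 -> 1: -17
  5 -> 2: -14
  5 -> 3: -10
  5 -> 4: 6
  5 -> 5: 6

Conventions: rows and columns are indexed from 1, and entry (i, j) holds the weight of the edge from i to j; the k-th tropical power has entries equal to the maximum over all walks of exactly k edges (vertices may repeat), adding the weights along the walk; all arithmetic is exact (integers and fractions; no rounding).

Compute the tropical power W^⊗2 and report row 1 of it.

W^⊗2:
  [14, 5, 5, 3, 7]
  [10, 11, 13, 8, -6]
  [9, 12, 14, 8, 8]
  [7, 5, 6, 16, 0]
  [-1, 3, 4, 14, 12]
Answer: row 1 of W^⊗2 = [14, 5, 5, 3, 7]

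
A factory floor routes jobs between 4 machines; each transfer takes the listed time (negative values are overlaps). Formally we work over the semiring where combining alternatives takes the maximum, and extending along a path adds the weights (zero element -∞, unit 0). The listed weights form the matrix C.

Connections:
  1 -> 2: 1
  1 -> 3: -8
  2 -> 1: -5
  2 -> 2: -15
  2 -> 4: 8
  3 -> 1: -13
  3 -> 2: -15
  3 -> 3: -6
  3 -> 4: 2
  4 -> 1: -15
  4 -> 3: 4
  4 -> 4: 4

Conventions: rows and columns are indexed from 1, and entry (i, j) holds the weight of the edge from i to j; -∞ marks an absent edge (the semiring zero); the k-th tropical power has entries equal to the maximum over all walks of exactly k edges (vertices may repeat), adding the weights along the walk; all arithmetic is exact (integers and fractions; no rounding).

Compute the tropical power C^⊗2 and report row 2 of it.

C^⊗2:
  [-4, -14, -14, 9]
  [-7, -4, 12, 12]
  [-13, -12, 6, 6]
  [-9, -11, 8, 8]
Answer: row 2 of C^⊗2 = [-7, -4, 12, 12]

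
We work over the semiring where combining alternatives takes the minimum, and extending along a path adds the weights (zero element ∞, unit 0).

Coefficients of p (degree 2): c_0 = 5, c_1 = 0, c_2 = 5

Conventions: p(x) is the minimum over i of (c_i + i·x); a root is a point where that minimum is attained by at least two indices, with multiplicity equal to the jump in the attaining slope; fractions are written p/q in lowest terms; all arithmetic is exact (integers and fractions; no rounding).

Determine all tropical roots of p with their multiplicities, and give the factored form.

hull edge (i=0, c=5) to (i=1, c=0): slope -5, span 1
hull edge (i=1, c=0) to (i=2, c=5): slope 5, span 1
Factored form: p(x) = 5 ⊗ (x ⊕ (-5)) ⊗ (x ⊕ 5)
Answer: roots = -5 (mult 1), 5 (mult 1)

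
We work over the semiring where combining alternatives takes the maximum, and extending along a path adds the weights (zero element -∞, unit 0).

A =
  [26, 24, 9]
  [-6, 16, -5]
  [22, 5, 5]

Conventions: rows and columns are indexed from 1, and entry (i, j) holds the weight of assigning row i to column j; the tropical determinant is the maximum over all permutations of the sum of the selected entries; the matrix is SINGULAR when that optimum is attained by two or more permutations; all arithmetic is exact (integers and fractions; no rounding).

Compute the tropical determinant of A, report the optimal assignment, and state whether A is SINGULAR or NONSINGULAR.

σ = (1, 2, 3): 26 + 16 + 5 = 47
σ = (1, 3, 2): 26 + (-5) + 5 = 26
σ = (2, 1, 3): 24 + (-6) + 5 = 23
σ = (2, 3, 1): 24 + (-5) + 22 = 41
σ = (3, 1, 2): 9 + (-6) + 5 = 8
σ = (3, 2, 1): 9 + 16 + 22 = 47
Optimal value attained by: σ = (1, 2, 3).
Answer: det⊕(A) = 47; verdict: SINGULAR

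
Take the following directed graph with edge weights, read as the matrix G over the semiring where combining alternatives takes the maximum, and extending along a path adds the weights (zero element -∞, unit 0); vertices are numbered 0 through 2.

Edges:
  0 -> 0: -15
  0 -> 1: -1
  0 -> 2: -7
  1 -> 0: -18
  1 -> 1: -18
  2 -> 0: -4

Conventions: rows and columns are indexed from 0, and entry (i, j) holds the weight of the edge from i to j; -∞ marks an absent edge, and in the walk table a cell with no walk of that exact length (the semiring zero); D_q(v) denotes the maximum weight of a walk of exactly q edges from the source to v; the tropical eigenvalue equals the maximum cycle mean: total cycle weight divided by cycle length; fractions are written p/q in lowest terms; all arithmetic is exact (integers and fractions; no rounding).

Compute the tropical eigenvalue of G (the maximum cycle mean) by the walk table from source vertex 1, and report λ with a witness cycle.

q=0: [-∞, 0, -∞]
q=1: [-18, -18, -∞]
q=2: [-33, -19, -25]
q=3: [-29, -34, -40]
Optimal cycle mean attained by: cycle 0->2->0, total (-7) + (-4), length 2.
Answer: λ = -11/2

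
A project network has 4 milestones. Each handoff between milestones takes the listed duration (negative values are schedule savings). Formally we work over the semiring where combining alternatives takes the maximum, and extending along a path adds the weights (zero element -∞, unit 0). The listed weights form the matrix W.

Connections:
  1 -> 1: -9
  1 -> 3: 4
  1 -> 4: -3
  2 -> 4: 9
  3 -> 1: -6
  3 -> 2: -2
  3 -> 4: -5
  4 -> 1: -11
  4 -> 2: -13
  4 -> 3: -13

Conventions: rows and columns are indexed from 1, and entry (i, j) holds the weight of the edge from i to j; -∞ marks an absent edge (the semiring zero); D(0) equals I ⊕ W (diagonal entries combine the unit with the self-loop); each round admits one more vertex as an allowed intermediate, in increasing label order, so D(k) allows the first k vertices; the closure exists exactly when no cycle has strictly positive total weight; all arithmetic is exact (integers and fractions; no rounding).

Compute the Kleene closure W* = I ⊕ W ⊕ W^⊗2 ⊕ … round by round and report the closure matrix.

D(0):
  [0, -∞, 4, -3]
  [-∞, 0, -∞, 9]
  [-6, -2, 0, -5]
  [-11, -13, -13, 0]
D(1):
  [0, -∞, 4, -3]
  [-∞, 0, -∞, 9]
  [-6, -2, 0, -5]
  [-11, -13, -7, 0]
D(2):
  [0, -∞, 4, -3]
  [-∞, 0, -∞, 9]
  [-6, -2, 0, 7]
  [-11, -13, -7, 0]
D(3):
  [0, 2, 4, 11]
  [-∞, 0, -∞, 9]
  [-6, -2, 0, 7]
  [-11, -9, -7, 0]
D(4):
  [0, 2, 4, 11]
  [-2, 0, 2, 9]
  [-4, -2, 0, 7]
  [-11, -9, -7, 0]
Answer: W* = [[0, 2, 4, 11], [-2, 0, 2, 9], [-4, -2, 0, 7], [-11, -9, -7, 0]]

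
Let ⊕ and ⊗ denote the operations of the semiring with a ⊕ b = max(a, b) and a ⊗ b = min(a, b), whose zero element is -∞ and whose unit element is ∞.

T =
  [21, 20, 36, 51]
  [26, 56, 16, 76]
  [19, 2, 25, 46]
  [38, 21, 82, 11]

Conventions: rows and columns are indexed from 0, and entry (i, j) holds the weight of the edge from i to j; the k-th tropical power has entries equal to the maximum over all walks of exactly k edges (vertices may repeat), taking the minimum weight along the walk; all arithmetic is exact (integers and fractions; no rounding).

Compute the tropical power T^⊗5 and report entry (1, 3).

T^⊗2:
  [38, 21, 51, 36]
  [38, 56, 76, 56]
  [38, 21, 46, 25]
  [21, 21, 36, 46]
T^⊗3:
  [36, 21, 36, 46]
  [38, 56, 56, 56]
  [25, 21, 36, 46]
  [38, 21, 46, 36]
T^⊗4:
  [38, 21, 46, 36]
  [38, 56, 56, 56]
  [38, 21, 46, 36]
  [36, 21, 36, 46]
T^⊗5:
  [36, 21, 36, 46]
  [38, 56, 56, 56]
  [36, 21, 36, 46]
  [38, 21, 46, 36]
Key observation: the optimum is the walk 1->1->1->1->1->3, with weight 56 min 56 min 56 min 56 min 76 = 56.
Optimal value attained by: walk 1->1->1->1->1->3.
Answer: (T^⊗5)[1][3] = 56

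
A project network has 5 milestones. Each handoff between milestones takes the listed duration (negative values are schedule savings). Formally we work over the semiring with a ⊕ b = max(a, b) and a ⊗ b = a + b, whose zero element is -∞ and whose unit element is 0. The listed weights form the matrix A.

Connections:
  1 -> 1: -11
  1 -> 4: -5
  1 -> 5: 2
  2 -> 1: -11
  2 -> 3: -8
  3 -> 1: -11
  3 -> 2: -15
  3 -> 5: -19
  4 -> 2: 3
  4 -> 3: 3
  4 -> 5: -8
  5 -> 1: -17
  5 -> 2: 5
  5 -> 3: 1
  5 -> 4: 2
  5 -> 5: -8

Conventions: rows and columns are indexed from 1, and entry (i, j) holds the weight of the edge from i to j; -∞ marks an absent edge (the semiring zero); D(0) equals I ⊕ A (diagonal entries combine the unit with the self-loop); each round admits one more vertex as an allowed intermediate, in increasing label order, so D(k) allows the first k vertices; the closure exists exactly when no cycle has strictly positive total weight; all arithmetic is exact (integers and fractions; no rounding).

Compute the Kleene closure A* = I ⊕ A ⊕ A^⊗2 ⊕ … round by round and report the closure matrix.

D(0):
  [0, -∞, -∞, -5, 2]
  [-11, 0, -8, -∞, -∞]
  [-11, -15, 0, -∞, -19]
  [-∞, 3, 3, 0, -8]
  [-17, 5, 1, 2, 0]
D(1):
  [0, -∞, -∞, -5, 2]
  [-11, 0, -8, -16, -9]
  [-11, -15, 0, -16, -9]
  [-∞, 3, 3, 0, -8]
  [-17, 5, 1, 2, 0]
D(2):
  [0, -∞, -∞, -5, 2]
  [-11, 0, -8, -16, -9]
  [-11, -15, 0, -16, -9]
  [-8, 3, 3, 0, -6]
  [-6, 5, 1, 2, 0]
D(3):
  [0, -∞, -∞, -5, 2]
  [-11, 0, -8, -16, -9]
  [-11, -15, 0, -16, -9]
  [-8, 3, 3, 0, -6]
  [-6, 5, 1, 2, 0]
D(4):
  [0, -2, -2, -5, 2]
  [-11, 0, -8, -16, -9]
  [-11, -13, 0, -16, -9]
  [-8, 3, 3, 0, -6]
  [-6, 5, 5, 2, 0]
D(5):
  [0, 7, 7, 4, 2]
  [-11, 0, -4, -7, -9]
  [-11, -4, 0, -7, -9]
  [-8, 3, 3, 0, -6]
  [-6, 5, 5, 2, 0]
Answer: A* = [[0, 7, 7, 4, 2], [-11, 0, -4, -7, -9], [-11, -4, 0, -7, -9], [-8, 3, 3, 0, -6], [-6, 5, 5, 2, 0]]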